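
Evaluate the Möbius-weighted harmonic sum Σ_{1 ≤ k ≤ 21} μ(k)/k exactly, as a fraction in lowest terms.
Σ μ(k)/k = -15019/4849845

Values of μ(k) for 1 ≤ k ≤ 21: μ(1) = 1, μ(2) = -1, μ(3) = -1, μ(5) = -1, μ(6) = 1, μ(7) = -1, μ(10) = 1, μ(11) = -1, μ(13) = -1, μ(14) = 1, μ(15) = 1, μ(17) = -1, μ(19) = -1, μ(21) = 1, with μ = 0 on non-squarefree integers. Summing μ(k)/k for k where μ(k) ≠ 0 gives -15019/4849845 ≈ -0.0031. (PNT ⟺ this sum → 0 as n → ∞.)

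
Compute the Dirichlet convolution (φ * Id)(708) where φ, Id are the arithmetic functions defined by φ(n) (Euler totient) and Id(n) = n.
(φ * Id)(708) = 4680

Divisors of 708: [1, 2, 3, 4, 6, 12, 59, 118, 177, 236, 354, 708]. For each d | 708:
  d = 1: φ(1) · Id(708/1) = 1 · 708 = 708
  d = 2: φ(2) · Id(708/2) = 1 · 354 = 354
  d = 3: φ(3) · Id(708/3) = 2 · 236 = 472
  d = 4: φ(4) · Id(708/4) = 2 · 177 = 354
  d = 6: φ(6) · Id(708/6) = 2 · 118 = 236
  d = 12: φ(12) · Id(708/12) = 4 · 59 = 236
  d = 59: φ(59) · Id(708/59) = 58 · 12 = 696
  d = 118: φ(118) · Id(708/118) = 58 · 6 = 348
  d = 177: φ(177) · Id(708/177) = 116 · 4 = 464
  d = 236: φ(236) · Id(708/236) = 116 · 3 = 348
  d = 354: φ(354) · Id(708/354) = 116 · 2 = 232
  d = 708: φ(708) · Id(708/708) = 232 · 1 = 232
Summing: (φ * Id)(708) = 708 + 354 + 472 + 354 + 236 + 236 + 696 + 348 + 464 + 348 + 232 + 232 = 4680.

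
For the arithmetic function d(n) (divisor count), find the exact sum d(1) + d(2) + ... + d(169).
Σ_{n ≤ 169} d(n) = 897

Compute d(n) for each 1 ≤ n ≤ 169: d(1) = 1, d(2) = 2, d(3) = 2, d(4) = 3, d(5) = 2, d(6) = 4, d(7) = 2, d(8) = 4, d(9) = 3, d(10) = 4, d(11) = 2, d(12) = 6, d(13) = 2, d(14) = 4, d(15) = 4, d(16) = 5, d(17) = 2, d(18) = 6, d(19) = 2, d(20) = 6, d(21) = 4, d(22) = 4, d(23) = 2, d(24) = 8, d(25) = 3, d(26) = 4, d(27) = 4, d(28) = 6, d(29) = 2, d(30) = 8, d(31) = 2, d(32) = 6, d(33) = 4, d(34) = 4, d(35) = 4, d(36) = 9, d(37) = 2, d(38) = 4, d(39) = 4, d(40) = 8, d(41) = 2, d(42) = 8, d(43) = 2, d(44) = 6, d(45) = 6, d(46) = 4, d(47) = 2, d(48) = 10, d(49) = 3, d(50) = 6, d(51) = 4, d(52) = 6, d(53) = 2, d(54) = 8, d(55) = 4, d(56) = 8, d(57) = 4, d(58) = 4, d(59) = 2, d(60) = 12, d(61) = 2, d(62) = 4, d(63) = 6, d(64) = 7, d(65) = 4, d(66) = 8, d(67) = 2, d(68) = 6, d(69) = 4, d(70) = 8, d(71) = 2, d(72) = 12, d(73) = 2, d(74) = 4, d(75) = 6, d(76) = 6, d(77) = 4, d(78) = 8, d(79) = 2, d(80) = 10, d(81) = 5, d(82) = 4, d(83) = 2, d(84) = 12, d(85) = 4, d(86) = 4, d(87) = 4, d(88) = 8, d(89) = 2, d(90) = 12, d(91) = 4, d(92) = 6, d(93) = 4, d(94) = 4, d(95) = 4, d(96) = 12, d(97) = 2, d(98) = 6, d(99) = 6, d(100) = 9, d(101) = 2, d(102) = 8, d(103) = 2, d(104) = 8, d(105) = 8, d(106) = 4, d(107) = 2, d(108) = 12, d(109) = 2, d(110) = 8, d(111) = 4, d(112) = 10, d(113) = 2, d(114) = 8, d(115) = 4, d(116) = 6, d(117) = 6, d(118) = 4, d(119) = 4, d(120) = 16, d(121) = 3, d(122) = 4, d(123) = 4, d(124) = 6, d(125) = 4, d(126) = 12, d(127) = 2, d(128) = 8, d(129) = 4, d(130) = 8, d(131) = 2, d(132) = 12, d(133) = 4, d(134) = 4, d(135) = 8, d(136) = 8, d(137) = 2, d(138) = 8, d(139) = 2, d(140) = 12, d(141) = 4, d(142) = 4, d(143) = 4, d(144) = 15, d(145) = 4, d(146) = 4, d(147) = 6, d(148) = 6, d(149) = 2, d(150) = 12, d(151) = 2, d(152) = 8, d(153) = 6, d(154) = 8, d(155) = 4, d(156) = 12, d(157) = 2, d(158) = 4, d(159) = 4, d(160) = 12, d(161) = 4, d(162) = 10, d(163) = 2, d(164) = 6, d(165) = 8, d(166) = 4, d(167) = 2, d(168) = 16, d(169) = 3. Summing all 169 values: 897. (Dirichlet's divisor formula: Σ_{n ≤ x} d(n) = x ln(x) + (2γ − 1) x + O(√x). For x = 169, the asymptotic estimate is ≈ 893.05.)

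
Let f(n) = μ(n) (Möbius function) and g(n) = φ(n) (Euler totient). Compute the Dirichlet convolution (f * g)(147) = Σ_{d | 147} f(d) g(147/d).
(μ * φ)(147) = 36

Divisors of 147: [1, 3, 7, 21, 49, 147]. For each d | 147:
  d = 1: μ(1) · φ(147/1) = 1 · 84 = 84
  d = 3: μ(3) · φ(147/3) = -1 · 42 = -42
  d = 7: μ(7) · φ(147/7) = -1 · 12 = -12
  d = 21: μ(21) · φ(147/21) = 1 · 6 = 6
  d = 49: μ(49) · φ(147/49) = 0 · 2 = 0
  d = 147: μ(147) · φ(147/147) = 0 · 1 = 0
Summing: (μ * φ)(147) = 84 + -42 + -12 + 6 + 0 + 0 = 36.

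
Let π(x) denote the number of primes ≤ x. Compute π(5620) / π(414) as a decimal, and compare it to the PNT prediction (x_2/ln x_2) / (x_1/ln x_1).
π(5620)/π(414) = 738/80 ≈ 9.2250;  PNT prediction ≈ 9.4741.

π(414) = 80 and π(5620) = 738, so π(5620)/π(414) ≈ 9.2250. The PNT-predicted ratio is (5620/ln(5620)) / (414/ln(414)) ≈ 9.4741. The two agree to within a few percent, as expected.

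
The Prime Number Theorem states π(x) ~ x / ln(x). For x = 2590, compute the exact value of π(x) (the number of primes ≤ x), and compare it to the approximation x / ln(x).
π(2590) = 376;  x/ln(x) ≈ 329.54;  relative error ≈ 12.36%.

Directly count primes up to 2590: π(2590) = 376. The PNT approximation gives 2590/ln(2590) ≈ 2590/7.85941 ≈ 329.54. Relative error (π(x) − x/ln(x)) / π(x) ≈ 12.36%; the approximation is known to undercount slightly (Li(x) is a better estimate).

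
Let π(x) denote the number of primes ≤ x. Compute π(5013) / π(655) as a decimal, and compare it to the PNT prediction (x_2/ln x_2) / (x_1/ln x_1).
π(5013)/π(655) = 672/119 ≈ 5.6471;  PNT prediction ≈ 5.8252.

π(655) = 119 and π(5013) = 672, so π(5013)/π(655) ≈ 5.6471. The PNT-predicted ratio is (5013/ln(5013)) / (655/ln(655)) ≈ 5.8252. The two agree to within a few percent, as expected.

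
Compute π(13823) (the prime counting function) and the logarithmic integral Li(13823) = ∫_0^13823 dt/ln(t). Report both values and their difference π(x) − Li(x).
π(13823) = 1633;  Li(13823) ≈ 1653.71;  π(x) − Li(x) ≈ -20.71.

Direct count of primes ≤ 13823 gives π(13823) = 1633. Numerical evaluation of the logarithmic integral gives Li(13823) ≈ 1653.71. The difference π(x) − Li(x) ≈ -20.71 is typically negative for small/moderate x (Li(x) overestimates), though Littlewood's theorem shows this sign changes infinitely often.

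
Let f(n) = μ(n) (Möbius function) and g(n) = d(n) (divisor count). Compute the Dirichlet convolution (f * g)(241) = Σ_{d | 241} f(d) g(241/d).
(μ * d)(241) = 1

Divisors of 241: [1, 241]. For each d | 241:
  d = 1: μ(1) · d(241/1) = 1 · 2 = 2
  d = 241: μ(241) · d(241/241) = -1 · 1 = -1
Summing: (μ * d)(241) = 2 + -1 = 1.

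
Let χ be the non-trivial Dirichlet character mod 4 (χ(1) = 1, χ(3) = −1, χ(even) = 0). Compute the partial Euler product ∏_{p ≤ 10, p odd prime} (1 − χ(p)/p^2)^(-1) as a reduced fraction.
∏ = 147/160

The odd primes p ≤ 10 are [3, 5, 7]. For each, χ(p) = 1 if p ≡ 1 mod 4, χ(p) = −1 if p ≡ 3 mod 4. Taking (1 − χ(p)/p^2)^(-1) = p^2/(p^2 − χ(p)): (1 − (-1)/3^2)^(-1) · (1 − (1)/5^2)^(-1) · (1 − (-1)/7^2)^(-1) = 147/160.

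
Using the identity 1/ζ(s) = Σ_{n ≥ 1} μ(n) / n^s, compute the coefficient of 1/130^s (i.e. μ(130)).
μ(130) = -1

Factor n = 130 = 2 · 5 · 13. μ(n) = 0 if any exponent ≥ 2 (not squarefree); otherwise μ(n) = (−1)^{ω(n)} where ω(n) is the number of distinct prime factors. Applying: μ(130) = -1.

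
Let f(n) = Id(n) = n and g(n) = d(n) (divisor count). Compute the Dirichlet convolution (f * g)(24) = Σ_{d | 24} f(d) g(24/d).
(Id * d)(24) = 130

Divisors of 24: [1, 2, 3, 4, 6, 8, 12, 24]. For each d | 24:
  d = 1: Id(1) · d(24/1) = 1 · 8 = 8
  d = 2: Id(2) · d(24/2) = 2 · 6 = 12
  d = 3: Id(3) · d(24/3) = 3 · 4 = 12
  d = 4: Id(4) · d(24/4) = 4 · 4 = 16
  d = 6: Id(6) · d(24/6) = 6 · 3 = 18
  d = 8: Id(8) · d(24/8) = 8 · 2 = 16
  d = 12: Id(12) · d(24/12) = 12 · 2 = 24
  d = 24: Id(24) · d(24/24) = 24 · 1 = 24
Summing: (Id * d)(24) = 8 + 12 + 12 + 16 + 18 + 16 + 24 + 24 = 130.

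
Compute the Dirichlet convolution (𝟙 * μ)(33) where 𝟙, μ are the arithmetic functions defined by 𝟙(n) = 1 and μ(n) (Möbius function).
(𝟙 * μ)(33) = 0

Divisors of 33: [1, 3, 11, 33]. For each d | 33:
  d = 1: 𝟙(1) · μ(33/1) = 1 · 1 = 1
  d = 3: 𝟙(3) · μ(33/3) = 1 · -1 = -1
  d = 11: 𝟙(11) · μ(33/11) = 1 · -1 = -1
  d = 33: 𝟙(33) · μ(33/33) = 1 · 1 = 1
Summing: (𝟙 * μ)(33) = 1 + -1 + -1 + 1 = 0.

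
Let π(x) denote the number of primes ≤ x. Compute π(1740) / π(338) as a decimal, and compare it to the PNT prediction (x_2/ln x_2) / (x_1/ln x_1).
π(1740)/π(338) = 270/68 ≈ 3.9706;  PNT prediction ≈ 4.0174.

π(338) = 68 and π(1740) = 270, so π(1740)/π(338) ≈ 3.9706. The PNT-predicted ratio is (1740/ln(1740)) / (338/ln(338)) ≈ 4.0174. The two agree to within a few percent, as expected.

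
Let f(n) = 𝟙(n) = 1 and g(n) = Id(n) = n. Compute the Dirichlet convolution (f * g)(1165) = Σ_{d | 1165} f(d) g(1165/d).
(𝟙 * Id)(1165) = 1404

Divisors of 1165: [1, 5, 233, 1165]. For each d | 1165:
  d = 1: 𝟙(1) · Id(1165/1) = 1 · 1165 = 1165
  d = 5: 𝟙(5) · Id(1165/5) = 1 · 233 = 233
  d = 233: 𝟙(233) · Id(1165/233) = 1 · 5 = 5
  d = 1165: 𝟙(1165) · Id(1165/1165) = 1 · 1 = 1
Summing: (𝟙 * Id)(1165) = 1165 + 233 + 5 + 1 = 1404.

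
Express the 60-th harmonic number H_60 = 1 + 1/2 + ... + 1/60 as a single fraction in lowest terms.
H_60 = 15117092380124150817026911/3230237388259077233637600

Direct summation: H_60 = 1 + 1/2 + ... + 1/60. The least common denominator is lcm(1, ..., 60) = 9690712164777231700912800; over this denominator the numerator is 9690712164777231700912800 + 4845356082388615850456400 + 3230237388259077233637600 + 2422678041194307925228200 + 1938142432955446340182560 + 1615118694129538616818800 + 1384387452111033100130400 + 1211339020597153962614100 + 1076745796086359077879200 + 969071216477723170091280 + 880973833161566518264800 + 807559347064769308409400 + 745439397290556284685600 + 692193726055516550065200 + 646047477651815446727520 + 605669510298576981307050 + 570041892045719511818400 + 538372898043179538939600 + 510037482356696405311200 + 484535608238861585045640 + 461462484037011033376800 + 440486916580783259132400 + 421335311512053552213600 + 403779673532384654204700 + 387628486591089268036512 + 372719698645278142342800 + 358915265362119692626400 + 346096863027758275032600 + 334162488440594196583200 + 323023738825907723363760 + 312603618218620377448800 + 302834755149288490653525 + 293657944387188839421600 + 285020946022859755909200 + 276877490422206620026080 + 269186449021589769469800 + 261911139588573829754400 + 255018741178348202655600 + 248479799096852094895200 + 242267804119430792522820 + 236358833287249553680800 + 230731242018505516688400 + 225365399180865853509600 + 220243458290391629566200 + 215349159217271815575840 + 210667655756026776106800 + 206185365208026206402400 + 201889836766192327102350 + 197769636015861871447200 + 193814243295544634018256 + 190013964015239837272800 + 186359849322639071171400 + 182843625750513805677600 + 179457632681059846313200 + 176194766632313303652960 + 173048431513879137516300 + 170012494118898801770400 + 167081244220297098291600 + 164249358725037825439200 + 161511869412953861681880 = 45351277140372452451080733, so H_60 = 45351277140372452451080733/9690712164777231700912800; reducing by gcd(45351277140372452451080733, 9690712164777231700912800) = 3 gives 15117092380124150817026911/3230237388259077233637600 ≈ 4.67987. (The PNT-adjacent estimate ln(60) + γ ≈ 4.67156 matches within O(1/n).)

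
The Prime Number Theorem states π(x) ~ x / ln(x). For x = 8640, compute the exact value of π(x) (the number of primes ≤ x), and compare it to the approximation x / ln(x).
π(8640) = 1075;  x/ln(x) ≈ 953.20;  relative error ≈ 11.33%.

Directly count primes up to 8640: π(8640) = 1075. The PNT approximation gives 8640/ln(8640) ≈ 8640/9.06416 ≈ 953.20. Relative error (π(x) − x/ln(x)) / π(x) ≈ 11.33%; the approximation is known to undercount slightly (Li(x) is a better estimate).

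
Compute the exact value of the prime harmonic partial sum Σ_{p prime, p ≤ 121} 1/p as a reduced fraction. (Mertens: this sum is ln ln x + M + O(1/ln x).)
Σ 1/p = 58472171373748331322981543916880425472323867753/31610054640417607788145206291543662493274686990

π(121) = 30, so the primes ≤ 121 are [2, 3, 5, 7, 11, 13, 17, 19, 23, 29, 31, 37, 41, 43, 47, 53, 59, 61, 67, 71, 73, 79, 83, 89, 97, 101, 103, 107, 109, 113]. Summing 1/p over these primes: 58472171373748331322981543916880425472323867753/31610054640417607788145206291543662493274686990 ≈ 1.8498. Mertens estimate ln ln(121) + 0.2615 ≈ 1.8292.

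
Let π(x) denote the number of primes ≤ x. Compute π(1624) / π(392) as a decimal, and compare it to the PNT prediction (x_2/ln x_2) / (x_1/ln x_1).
π(1624)/π(392) = 257/77 ≈ 3.3377;  PNT prediction ≈ 3.3463.

π(392) = 77 and π(1624) = 257, so π(1624)/π(392) ≈ 3.3377. The PNT-predicted ratio is (1624/ln(1624)) / (392/ln(392)) ≈ 3.3463. The two agree to within a few percent, as expected.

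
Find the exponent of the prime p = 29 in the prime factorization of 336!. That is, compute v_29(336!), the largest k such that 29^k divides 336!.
v_29(336!) = 11

Legendre's formula: v_p(n!) = Σ_{k ≥ 1} ⌊n / p^k⌋. For p = 29, n = 336, the terms are:
  ⌊336/29^1⌋ = ⌊336/29⌋ = 11
(the next term ⌊336/29^2⌋ = 0, terminating the sum). Summing: v_29(336!) = 11 = 11.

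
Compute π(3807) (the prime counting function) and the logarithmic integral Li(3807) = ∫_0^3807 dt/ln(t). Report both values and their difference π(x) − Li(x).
π(3807) = 529;  Li(3807) ≈ 542.03;  π(x) − Li(x) ≈ -13.03.

Direct count of primes ≤ 3807 gives π(3807) = 529. Numerical evaluation of the logarithmic integral gives Li(3807) ≈ 542.03. The difference π(x) − Li(x) ≈ -13.03 is typically negative for small/moderate x (Li(x) overestimates), though Littlewood's theorem shows this sign changes infinitely often.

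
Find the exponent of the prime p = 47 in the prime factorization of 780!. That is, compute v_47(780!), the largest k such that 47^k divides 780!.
v_47(780!) = 16

Legendre's formula: v_p(n!) = Σ_{k ≥ 1} ⌊n / p^k⌋. For p = 47, n = 780, the terms are:
  ⌊780/47^1⌋ = ⌊780/47⌋ = 16
(the next term ⌊780/47^2⌋ = 0, terminating the sum). Summing: v_47(780!) = 16 = 16.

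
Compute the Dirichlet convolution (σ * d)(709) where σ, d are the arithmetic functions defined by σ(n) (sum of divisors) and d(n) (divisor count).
(σ * d)(709) = 712

Divisors of 709: [1, 709]. For each d | 709:
  d = 1: σ(1) · d(709/1) = 1 · 2 = 2
  d = 709: σ(709) · d(709/709) = 710 · 1 = 710
Summing: (σ * d)(709) = 2 + 710 = 712.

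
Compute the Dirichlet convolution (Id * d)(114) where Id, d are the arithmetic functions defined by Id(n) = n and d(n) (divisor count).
(Id * d)(114) = 420

Divisors of 114: [1, 2, 3, 6, 19, 38, 57, 114]. For each d | 114:
  d = 1: Id(1) · d(114/1) = 1 · 8 = 8
  d = 2: Id(2) · d(114/2) = 2 · 4 = 8
  d = 3: Id(3) · d(114/3) = 3 · 4 = 12
  d = 6: Id(6) · d(114/6) = 6 · 2 = 12
  d = 19: Id(19) · d(114/19) = 19 · 4 = 76
  d = 38: Id(38) · d(114/38) = 38 · 2 = 76
  d = 57: Id(57) · d(114/57) = 57 · 2 = 114
  d = 114: Id(114) · d(114/114) = 114 · 1 = 114
Summing: (Id * d)(114) = 8 + 8 + 12 + 12 + 76 + 76 + 114 + 114 = 420.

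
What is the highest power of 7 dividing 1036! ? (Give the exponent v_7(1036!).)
v_7(1036!) = 172

Legendre's formula: v_p(n!) = Σ_{k ≥ 1} ⌊n / p^k⌋. For p = 7, n = 1036, the terms are:
  ⌊1036/7^1⌋ = ⌊1036/7⌋ = 148
  ⌊1036/7^2⌋ = ⌊1036/49⌋ = 21
  ⌊1036/7^3⌋ = ⌊1036/343⌋ = 3
(the next term ⌊1036/7^4⌋ = 0, terminating the sum). Summing: v_7(1036!) = 148 + 21 + 3 = 172.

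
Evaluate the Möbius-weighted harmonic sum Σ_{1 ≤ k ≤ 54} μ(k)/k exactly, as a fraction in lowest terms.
Σ μ(k)/k = -214765271462202733/10863052825730014910

Values of μ(k) for 1 ≤ k ≤ 54: μ(1) = 1, μ(2) = -1, μ(3) = -1, μ(5) = -1, μ(6) = 1, μ(7) = -1, μ(10) = 1, μ(11) = -1, μ(13) = -1, μ(14) = 1, μ(15) = 1, μ(17) = -1, μ(19) = -1, μ(21) = 1, μ(22) = 1, μ(23) = -1, μ(26) = 1, μ(29) = -1, μ(30) = -1, μ(31) = -1, μ(33) = 1, μ(34) = 1, μ(35) = 1, μ(37) = -1, μ(38) = 1, μ(39) = 1, μ(41) = -1, μ(42) = -1, μ(43) = -1, μ(46) = 1, μ(47) = -1, μ(51) = 1, μ(53) = -1, with μ = 0 on non-squarefree integers. Summing μ(k)/k for k where μ(k) ≠ 0 gives -214765271462202733/10863052825730014910 ≈ -0.0198. (PNT ⟺ this sum → 0 as n → ∞.)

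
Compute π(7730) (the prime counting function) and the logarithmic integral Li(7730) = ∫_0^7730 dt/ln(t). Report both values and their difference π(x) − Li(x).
π(7730) = 981;  Li(7730) ≈ 996.32;  π(x) − Li(x) ≈ -15.32.

Direct count of primes ≤ 7730 gives π(7730) = 981. Numerical evaluation of the logarithmic integral gives Li(7730) ≈ 996.32. The difference π(x) − Li(x) ≈ -15.32 is typically negative for small/moderate x (Li(x) overestimates), though Littlewood's theorem shows this sign changes infinitely often.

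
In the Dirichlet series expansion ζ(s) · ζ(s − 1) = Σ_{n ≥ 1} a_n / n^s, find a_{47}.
σ(47) = 48

In the product (Σ m^0/m^s)(Σ k / k^s) = Σ (Σ_{d | n} d) / n^s, the coefficient of 1/n^s is σ(n) = Σ_{d | n} d. For n = 47, divisors are [1, 47]; summing: σ(47) = 48.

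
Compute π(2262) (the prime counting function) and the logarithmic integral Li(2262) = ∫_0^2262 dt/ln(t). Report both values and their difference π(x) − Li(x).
π(2262) = 335;  Li(2262) ≈ 349.00;  π(x) − Li(x) ≈ -14.00.

Direct count of primes ≤ 2262 gives π(2262) = 335. Numerical evaluation of the logarithmic integral gives Li(2262) ≈ 349.00. The difference π(x) − Li(x) ≈ -14.00 is typically negative for small/moderate x (Li(x) overestimates), though Littlewood's theorem shows this sign changes infinitely often.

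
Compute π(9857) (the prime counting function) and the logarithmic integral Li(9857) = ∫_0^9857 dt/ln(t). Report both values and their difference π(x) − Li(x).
π(9857) = 1216;  Li(9857) ≈ 1230.60;  π(x) − Li(x) ≈ -14.60.

Direct count of primes ≤ 9857 gives π(9857) = 1216. Numerical evaluation of the logarithmic integral gives Li(9857) ≈ 1230.60. The difference π(x) − Li(x) ≈ -14.60 is typically negative for small/moderate x (Li(x) overestimates), though Littlewood's theorem shows this sign changes infinitely often.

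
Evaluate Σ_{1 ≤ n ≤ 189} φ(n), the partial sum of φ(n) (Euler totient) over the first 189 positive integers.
Σ_{n ≤ 189} φ(n) = 10904

Compute φ(n) for each 1 ≤ n ≤ 189: φ(1) = 1, φ(2) = 1, φ(3) = 2, φ(4) = 2, φ(5) = 4, φ(6) = 2, φ(7) = 6, φ(8) = 4, φ(9) = 6, φ(10) = 4, φ(11) = 10, φ(12) = 4, φ(13) = 12, φ(14) = 6, φ(15) = 8, φ(16) = 8, φ(17) = 16, φ(18) = 6, φ(19) = 18, φ(20) = 8, φ(21) = 12, φ(22) = 10, φ(23) = 22, φ(24) = 8, φ(25) = 20, φ(26) = 12, φ(27) = 18, φ(28) = 12, φ(29) = 28, φ(30) = 8, φ(31) = 30, φ(32) = 16, φ(33) = 20, φ(34) = 16, φ(35) = 24, φ(36) = 12, φ(37) = 36, φ(38) = 18, φ(39) = 24, φ(40) = 16, φ(41) = 40, φ(42) = 12, φ(43) = 42, φ(44) = 20, φ(45) = 24, φ(46) = 22, φ(47) = 46, φ(48) = 16, φ(49) = 42, φ(50) = 20, φ(51) = 32, φ(52) = 24, φ(53) = 52, φ(54) = 18, φ(55) = 40, φ(56) = 24, φ(57) = 36, φ(58) = 28, φ(59) = 58, φ(60) = 16, φ(61) = 60, φ(62) = 30, φ(63) = 36, φ(64) = 32, φ(65) = 48, φ(66) = 20, φ(67) = 66, φ(68) = 32, φ(69) = 44, φ(70) = 24, φ(71) = 70, φ(72) = 24, φ(73) = 72, φ(74) = 36, φ(75) = 40, φ(76) = 36, φ(77) = 60, φ(78) = 24, φ(79) = 78, φ(80) = 32, φ(81) = 54, φ(82) = 40, φ(83) = 82, φ(84) = 24, φ(85) = 64, φ(86) = 42, φ(87) = 56, φ(88) = 40, φ(89) = 88, φ(90) = 24, φ(91) = 72, φ(92) = 44, φ(93) = 60, φ(94) = 46, φ(95) = 72, φ(96) = 32, φ(97) = 96, φ(98) = 42, φ(99) = 60, φ(100) = 40, φ(101) = 100, φ(102) = 32, φ(103) = 102, φ(104) = 48, φ(105) = 48, φ(106) = 52, φ(107) = 106, φ(108) = 36, φ(109) = 108, φ(110) = 40, φ(111) = 72, φ(112) = 48, φ(113) = 112, φ(114) = 36, φ(115) = 88, φ(116) = 56, φ(117) = 72, φ(118) = 58, φ(119) = 96, φ(120) = 32, φ(121) = 110, φ(122) = 60, φ(123) = 80, φ(124) = 60, φ(125) = 100, φ(126) = 36, φ(127) = 126, φ(128) = 64, φ(129) = 84, φ(130) = 48, φ(131) = 130, φ(132) = 40, φ(133) = 108, φ(134) = 66, φ(135) = 72, φ(136) = 64, φ(137) = 136, φ(138) = 44, φ(139) = 138, φ(140) = 48, φ(141) = 92, φ(142) = 70, φ(143) = 120, φ(144) = 48, φ(145) = 112, φ(146) = 72, φ(147) = 84, φ(148) = 72, φ(149) = 148, φ(150) = 40, φ(151) = 150, φ(152) = 72, φ(153) = 96, φ(154) = 60, φ(155) = 120, φ(156) = 48, φ(157) = 156, φ(158) = 78, φ(159) = 104, φ(160) = 64, φ(161) = 132, φ(162) = 54, φ(163) = 162, φ(164) = 80, φ(165) = 80, φ(166) = 82, φ(167) = 166, φ(168) = 48, φ(169) = 156, φ(170) = 64, φ(171) = 108, φ(172) = 84, φ(173) = 172, φ(174) = 56, φ(175) = 120, φ(176) = 80, φ(177) = 116, φ(178) = 88, φ(179) = 178, φ(180) = 48, φ(181) = 180, φ(182) = 72, φ(183) = 120, φ(184) = 88, φ(185) = 144, φ(186) = 60, φ(187) = 160, φ(188) = 92, φ(189) = 108. Summing all 189 values: 10904. (Average order: Σ_{n ≤ x} φ(n) ~ (3/π²) x². For x = 189, (3/π²)·189² ≈ 10857.88.)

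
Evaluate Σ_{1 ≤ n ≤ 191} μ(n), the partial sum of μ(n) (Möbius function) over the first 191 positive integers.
Σ_{n ≤ 191} μ(n) = -5

Compute μ(n) for each 1 ≤ n ≤ 191: μ(1) = 1, μ(2) = -1, μ(3) = -1, μ(4) = 0, μ(5) = -1, μ(6) = 1, μ(7) = -1, μ(8) = 0, μ(9) = 0, μ(10) = 1, μ(11) = -1, μ(12) = 0, μ(13) = -1, μ(14) = 1, μ(15) = 1, μ(16) = 0, μ(17) = -1, μ(18) = 0, μ(19) = -1, μ(20) = 0, μ(21) = 1, μ(22) = 1, μ(23) = -1, μ(24) = 0, μ(25) = 0, μ(26) = 1, μ(27) = 0, μ(28) = 0, μ(29) = -1, μ(30) = -1, μ(31) = -1, μ(32) = 0, μ(33) = 1, μ(34) = 1, μ(35) = 1, μ(36) = 0, μ(37) = -1, μ(38) = 1, μ(39) = 1, μ(40) = 0, μ(41) = -1, μ(42) = -1, μ(43) = -1, μ(44) = 0, μ(45) = 0, μ(46) = 1, μ(47) = -1, μ(48) = 0, μ(49) = 0, μ(50) = 0, μ(51) = 1, μ(52) = 0, μ(53) = -1, μ(54) = 0, μ(55) = 1, μ(56) = 0, μ(57) = 1, μ(58) = 1, μ(59) = -1, μ(60) = 0, μ(61) = -1, μ(62) = 1, μ(63) = 0, μ(64) = 0, μ(65) = 1, μ(66) = -1, μ(67) = -1, μ(68) = 0, μ(69) = 1, μ(70) = -1, μ(71) = -1, μ(72) = 0, μ(73) = -1, μ(74) = 1, μ(75) = 0, μ(76) = 0, μ(77) = 1, μ(78) = -1, μ(79) = -1, μ(80) = 0, μ(81) = 0, μ(82) = 1, μ(83) = -1, μ(84) = 0, μ(85) = 1, μ(86) = 1, μ(87) = 1, μ(88) = 0, μ(89) = -1, μ(90) = 0, μ(91) = 1, μ(92) = 0, μ(93) = 1, μ(94) = 1, μ(95) = 1, μ(96) = 0, μ(97) = -1, μ(98) = 0, μ(99) = 0, μ(100) = 0, μ(101) = -1, μ(102) = -1, μ(103) = -1, μ(104) = 0, μ(105) = -1, μ(106) = 1, μ(107) = -1, μ(108) = 0, μ(109) = -1, μ(110) = -1, μ(111) = 1, μ(112) = 0, μ(113) = -1, μ(114) = -1, μ(115) = 1, μ(116) = 0, μ(117) = 0, μ(118) = 1, μ(119) = 1, μ(120) = 0, μ(121) = 0, μ(122) = 1, μ(123) = 1, μ(124) = 0, μ(125) = 0, μ(126) = 0, μ(127) = -1, μ(128) = 0, μ(129) = 1, μ(130) = -1, μ(131) = -1, μ(132) = 0, μ(133) = 1, μ(134) = 1, μ(135) = 0, μ(136) = 0, μ(137) = -1, μ(138) = -1, μ(139) = -1, μ(140) = 0, μ(141) = 1, μ(142) = 1, μ(143) = 1, μ(144) = 0, μ(145) = 1, μ(146) = 1, μ(147) = 0, μ(148) = 0, μ(149) = -1, μ(150) = 0, μ(151) = -1, μ(152) = 0, μ(153) = 0, μ(154) = -1, μ(155) = 1, μ(156) = 0, μ(157) = -1, μ(158) = 1, μ(159) = 1, μ(160) = 0, μ(161) = 1, μ(162) = 0, μ(163) = -1, μ(164) = 0, μ(165) = -1, μ(166) = 1, μ(167) = -1, μ(168) = 0, μ(169) = 0, μ(170) = -1, μ(171) = 0, μ(172) = 0, μ(173) = -1, μ(174) = -1, μ(175) = 0, μ(176) = 0, μ(177) = 1, μ(178) = 1, μ(179) = -1, μ(180) = 0, μ(181) = -1, μ(182) = -1, μ(183) = 1, μ(184) = 0, μ(185) = 1, μ(186) = -1, μ(187) = 1, μ(188) = 0, μ(189) = 0, μ(190) = -1, μ(191) = -1. Summing all 191 values: -5. (Mertens function M(x) = Σ_{n ≤ x} μ(n); on average M(x) should be small (PNT ⟺ M(x) = o(x)).)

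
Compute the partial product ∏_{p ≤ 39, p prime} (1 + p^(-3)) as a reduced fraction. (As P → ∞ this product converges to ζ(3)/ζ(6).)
∏ = 286534261786467003531264/242522905429175749176095

The primes p ≤ 39 are [2, 3, 5, 7, 11, 13, 17, 19, 23, 29, 31, 37]. For each, (1 + 1/p^3) = (p^3 + 1)/p^3. Multiplying these fractions over p ∈ [2, 3, 5, 7, 11, 13, 17, 19, 23, 29, 31, 37] gives 286534261786467003531264/242522905429175749176095. (In the limit P → ∞ this tends to ζ(3)/ζ(6).)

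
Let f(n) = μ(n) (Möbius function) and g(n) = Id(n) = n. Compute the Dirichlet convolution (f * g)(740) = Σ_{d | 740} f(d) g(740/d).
(μ * Id)(740) = 288

Divisors of 740: [1, 2, 4, 5, 10, 20, 37, 74, 148, 185, 370, 740]. For each d | 740:
  d = 1: μ(1) · Id(740/1) = 1 · 740 = 740
  d = 2: μ(2) · Id(740/2) = -1 · 370 = -370
  d = 4: μ(4) · Id(740/4) = 0 · 185 = 0
  d = 5: μ(5) · Id(740/5) = -1 · 148 = -148
  d = 10: μ(10) · Id(740/10) = 1 · 74 = 74
  d = 20: μ(20) · Id(740/20) = 0 · 37 = 0
  d = 37: μ(37) · Id(740/37) = -1 · 20 = -20
  d = 74: μ(74) · Id(740/74) = 1 · 10 = 10
  d = 148: μ(148) · Id(740/148) = 0 · 5 = 0
  d = 185: μ(185) · Id(740/185) = 1 · 4 = 4
  d = 370: μ(370) · Id(740/370) = -1 · 2 = -2
  d = 740: μ(740) · Id(740/740) = 0 · 1 = 0
Summing: (μ * Id)(740) = 740 + -370 + 0 + -148 + 74 + 0 + -20 + 10 + 0 + 4 + -2 + 0 = 288.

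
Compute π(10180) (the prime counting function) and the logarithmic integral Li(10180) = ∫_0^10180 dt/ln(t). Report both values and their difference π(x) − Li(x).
π(10180) = 1250;  Li(10180) ≈ 1265.66;  π(x) − Li(x) ≈ -15.66.

Direct count of primes ≤ 10180 gives π(10180) = 1250. Numerical evaluation of the logarithmic integral gives Li(10180) ≈ 1265.66. The difference π(x) − Li(x) ≈ -15.66 is typically negative for small/moderate x (Li(x) overestimates), though Littlewood's theorem shows this sign changes infinitely often.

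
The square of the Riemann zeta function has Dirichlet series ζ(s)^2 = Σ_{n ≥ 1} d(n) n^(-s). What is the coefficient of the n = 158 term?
d(158) = 4

ζ(s)^2 = (Σ 1/m^s)(Σ 1/k^s). The coefficient of 1/n^s in the product is the number of ordered pairs (m, k) with mk = n, which equals d(n). For n = 158, divisors are [1, 2, 79, 158], so d(158) = 4.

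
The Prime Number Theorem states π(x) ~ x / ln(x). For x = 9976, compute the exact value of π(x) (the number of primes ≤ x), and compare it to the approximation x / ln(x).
π(9976) = 1229;  x/ln(x) ≈ 1083.41;  relative error ≈ 11.85%.

Directly count primes up to 9976: π(9976) = 1229. The PNT approximation gives 9976/ln(9976) ≈ 9976/9.20794 ≈ 1083.41. Relative error (π(x) − x/ln(x)) / π(x) ≈ 11.85%; the approximation is known to undercount slightly (Li(x) is a better estimate).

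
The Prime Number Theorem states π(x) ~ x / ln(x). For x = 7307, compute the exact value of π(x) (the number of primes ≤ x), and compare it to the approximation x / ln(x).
π(7307) = 931;  x/ln(x) ≈ 821.33;  relative error ≈ 11.78%.

Directly count primes up to 7307: π(7307) = 931. The PNT approximation gives 7307/ln(7307) ≈ 7307/8.89659 ≈ 821.33. Relative error (π(x) − x/ln(x)) / π(x) ≈ 11.78%; the approximation is known to undercount slightly (Li(x) is a better estimate).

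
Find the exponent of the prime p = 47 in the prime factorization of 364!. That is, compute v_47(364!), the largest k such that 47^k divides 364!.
v_47(364!) = 7

Legendre's formula: v_p(n!) = Σ_{k ≥ 1} ⌊n / p^k⌋. For p = 47, n = 364, the terms are:
  ⌊364/47^1⌋ = ⌊364/47⌋ = 7
(the next term ⌊364/47^2⌋ = 0, terminating the sum). Summing: v_47(364!) = 7 = 7.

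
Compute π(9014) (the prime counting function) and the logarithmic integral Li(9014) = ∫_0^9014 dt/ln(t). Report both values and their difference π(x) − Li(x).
π(9014) = 1121;  Li(9014) ≈ 1138.49;  π(x) − Li(x) ≈ -17.49.

Direct count of primes ≤ 9014 gives π(9014) = 1121. Numerical evaluation of the logarithmic integral gives Li(9014) ≈ 1138.49. The difference π(x) − Li(x) ≈ -17.49 is typically negative for small/moderate x (Li(x) overestimates), though Littlewood's theorem shows this sign changes infinitely often.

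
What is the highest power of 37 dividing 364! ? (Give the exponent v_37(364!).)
v_37(364!) = 9

Legendre's formula: v_p(n!) = Σ_{k ≥ 1} ⌊n / p^k⌋. For p = 37, n = 364, the terms are:
  ⌊364/37^1⌋ = ⌊364/37⌋ = 9
(the next term ⌊364/37^2⌋ = 0, terminating the sum). Summing: v_37(364!) = 9 = 9.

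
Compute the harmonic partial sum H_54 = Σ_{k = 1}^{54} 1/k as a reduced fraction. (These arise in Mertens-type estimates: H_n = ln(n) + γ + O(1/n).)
H_54 = 250503836021181200128409/54749786241679275146400

Direct summation: H_54 = 1 + 1/2 + ... + 1/54. The least common denominator is lcm(1, ..., 54) = 164249358725037825439200; over this denominator the numerator is 164249358725037825439200 + 82124679362518912719600 + 54749786241679275146400 + 41062339681259456359800 + 32849871745007565087840 + 27374893120839637573200 + 23464194103576832205600 + 20531169840629728179900 + 18249928747226425048800 + 16424935872503782543920 + 14931759884094347767200 + 13687446560419818786600 + 12634566055772140418400 + 11732097051788416102800 + 10949957248335855029280 + 10265584920314864089950 + 9661726983825754437600 + 9124964373613212524400 + 8644703090791464496800 + 8212467936251891271960 + 7821398034525610735200 + 7465879942047173883600 + 7141276466305992410400 + 6843723280209909393300 + 6569974349001513017568 + 6317283027886070209200 + 6083309582408808349600 + 5866048525894208051400 + 5663770990518545704800 + 5474978624167927514640 + 5298366410485091143200 + 5132792460157432044975 + 4977253294698115922400 + 4830863491912877218800 + 4692838820715366441120 + 4562482186806606262200 + 4439171857433454741600 + 4322351545395732248400 + 4211522018590713472800 + 4106233968125945635980 + 4006081920122873791200 + 3910699017262805367600 + 3819752528489251754400 + 3732939971023586941800 + 3649985749445285009760 + 3570638233152996205200 + 3494667206915698413600 + 3421861640104954696650 + 3352027729082404600800 + 3284987174500756508784 + 3220575661275251479200 + 3158641513943035104600 + 3099044504245996706400 + 3041654791204404174800 = 751511508063543600385227, so H_54 = 751511508063543600385227/164249358725037825439200; reducing by gcd(751511508063543600385227, 164249358725037825439200) = 3 gives 250503836021181200128409/54749786241679275146400 ≈ 4.57543. (The PNT-adjacent estimate ln(54) + γ ≈ 4.56620 matches within O(1/n).)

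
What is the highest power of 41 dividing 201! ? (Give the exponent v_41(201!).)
v_41(201!) = 4

Legendre's formula: v_p(n!) = Σ_{k ≥ 1} ⌊n / p^k⌋. For p = 41, n = 201, the terms are:
  ⌊201/41^1⌋ = ⌊201/41⌋ = 4
(the next term ⌊201/41^2⌋ = 0, terminating the sum). Summing: v_41(201!) = 4 = 4.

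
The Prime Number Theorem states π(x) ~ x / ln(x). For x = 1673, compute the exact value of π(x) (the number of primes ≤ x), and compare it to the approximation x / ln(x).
π(1673) = 263;  x/ln(x) ≈ 225.40;  relative error ≈ 14.30%.

Directly count primes up to 1673: π(1673) = 263. The PNT approximation gives 1673/ln(1673) ≈ 1673/7.42237 ≈ 225.40. Relative error (π(x) − x/ln(x)) / π(x) ≈ 14.30%; the approximation is known to undercount slightly (Li(x) is a better estimate).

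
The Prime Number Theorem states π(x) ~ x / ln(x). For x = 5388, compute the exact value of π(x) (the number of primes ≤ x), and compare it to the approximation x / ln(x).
π(5388) = 710;  x/ln(x) ≈ 627.10;  relative error ≈ 11.68%.

Directly count primes up to 5388: π(5388) = 710. The PNT approximation gives 5388/ln(5388) ≈ 5388/8.59193 ≈ 627.10. Relative error (π(x) − x/ln(x)) / π(x) ≈ 11.68%; the approximation is known to undercount slightly (Li(x) is a better estimate).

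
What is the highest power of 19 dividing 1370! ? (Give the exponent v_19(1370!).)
v_19(1370!) = 75

Legendre's formula: v_p(n!) = Σ_{k ≥ 1} ⌊n / p^k⌋. For p = 19, n = 1370, the terms are:
  ⌊1370/19^1⌋ = ⌊1370/19⌋ = 72
  ⌊1370/19^2⌋ = ⌊1370/361⌋ = 3
(the next term ⌊1370/19^3⌋ = 0, terminating the sum). Summing: v_19(1370!) = 72 + 3 = 75.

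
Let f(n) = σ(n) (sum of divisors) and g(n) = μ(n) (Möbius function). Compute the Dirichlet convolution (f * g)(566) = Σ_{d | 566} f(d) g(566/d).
(σ * μ)(566) = 566

Divisors of 566: [1, 2, 283, 566]. For each d | 566:
  d = 1: σ(1) · μ(566/1) = 1 · 1 = 1
  d = 2: σ(2) · μ(566/2) = 3 · -1 = -3
  d = 283: σ(283) · μ(566/283) = 284 · -1 = -284
  d = 566: σ(566) · μ(566/566) = 852 · 1 = 852
Summing: (σ * μ)(566) = 1 + -3 + -284 + 852 = 566.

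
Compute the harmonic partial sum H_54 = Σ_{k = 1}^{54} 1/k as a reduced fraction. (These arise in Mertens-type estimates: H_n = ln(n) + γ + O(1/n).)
H_54 = 250503836021181200128409/54749786241679275146400

Direct summation: H_54 = 1 + 1/2 + ... + 1/54. The least common denominator is lcm(1, ..., 54) = 164249358725037825439200; over this denominator the numerator is 164249358725037825439200 + 82124679362518912719600 + 54749786241679275146400 + 41062339681259456359800 + 32849871745007565087840 + 27374893120839637573200 + 23464194103576832205600 + 20531169840629728179900 + 18249928747226425048800 + 16424935872503782543920 + 14931759884094347767200 + 13687446560419818786600 + 12634566055772140418400 + 11732097051788416102800 + 10949957248335855029280 + 10265584920314864089950 + 9661726983825754437600 + 9124964373613212524400 + 8644703090791464496800 + 8212467936251891271960 + 7821398034525610735200 + 7465879942047173883600 + 7141276466305992410400 + 6843723280209909393300 + 6569974349001513017568 + 6317283027886070209200 + 6083309582408808349600 + 5866048525894208051400 + 5663770990518545704800 + 5474978624167927514640 + 5298366410485091143200 + 5132792460157432044975 + 4977253294698115922400 + 4830863491912877218800 + 4692838820715366441120 + 4562482186806606262200 + 4439171857433454741600 + 4322351545395732248400 + 4211522018590713472800 + 4106233968125945635980 + 4006081920122873791200 + 3910699017262805367600 + 3819752528489251754400 + 3732939971023586941800 + 3649985749445285009760 + 3570638233152996205200 + 3494667206915698413600 + 3421861640104954696650 + 3352027729082404600800 + 3284987174500756508784 + 3220575661275251479200 + 3158641513943035104600 + 3099044504245996706400 + 3041654791204404174800 = 751511508063543600385227, so H_54 = 751511508063543600385227/164249358725037825439200; reducing by gcd(751511508063543600385227, 164249358725037825439200) = 3 gives 250503836021181200128409/54749786241679275146400 ≈ 4.57543. (The PNT-adjacent estimate ln(54) + γ ≈ 4.56620 matches within O(1/n).)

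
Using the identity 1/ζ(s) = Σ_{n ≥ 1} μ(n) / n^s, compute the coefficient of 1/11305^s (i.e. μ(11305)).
μ(11305) = 1

Factor n = 11305 = 5 · 7 · 17 · 19. μ(n) = 0 if any exponent ≥ 2 (not squarefree); otherwise μ(n) = (−1)^{ω(n)} where ω(n) is the number of distinct prime factors. Applying: μ(11305) = 1.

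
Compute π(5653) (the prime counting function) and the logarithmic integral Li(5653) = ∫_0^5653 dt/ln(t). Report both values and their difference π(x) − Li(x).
π(5653) = 744;  Li(5653) ≈ 760.39;  π(x) − Li(x) ≈ -16.39.

Direct count of primes ≤ 5653 gives π(5653) = 744. Numerical evaluation of the logarithmic integral gives Li(5653) ≈ 760.39. The difference π(x) − Li(x) ≈ -16.39 is typically negative for small/moderate x (Li(x) overestimates), though Littlewood's theorem shows this sign changes infinitely often.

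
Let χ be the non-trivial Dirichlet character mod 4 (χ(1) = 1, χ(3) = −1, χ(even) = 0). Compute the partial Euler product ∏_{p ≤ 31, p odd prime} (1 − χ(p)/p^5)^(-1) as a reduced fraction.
∏ = 52015810615424538455317584769582112629834289625/52216435813704314792391924764477903837266444288

The odd primes p ≤ 31 are [3, 5, 7, 11, 13, 17, 19, 23, 29, 31]. For each, χ(p) = 1 if p ≡ 1 mod 4, χ(p) = −1 if p ≡ 3 mod 4. Taking (1 − χ(p)/p^5)^(-1) = p^5/(p^5 − χ(p)): (1 − (-1)/3^5)^(-1) · (1 − (1)/5^5)^(-1) · (1 − (-1)/7^5)^(-1) · (1 − (-1)/11^5)^(-1) · (1 − (1)/13^5)^(-1) · (1 − (1)/17^5)^(-1) · (1 − (-1)/19^5)^(-1) · (1 − (-1)/23^5)^(-1) · (1 − (1)/29^5)^(-1) · (1 − (-1)/31^5)^(-1) = 52015810615424538455317584769582112629834289625/52216435813704314792391924764477903837266444288.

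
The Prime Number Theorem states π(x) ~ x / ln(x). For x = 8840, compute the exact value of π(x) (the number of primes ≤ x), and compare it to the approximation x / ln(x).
π(8840) = 1102;  x/ln(x) ≈ 972.81;  relative error ≈ 11.72%.

Directly count primes up to 8840: π(8840) = 1102. The PNT approximation gives 8840/ln(8840) ≈ 8840/9.08704 ≈ 972.81. Relative error (π(x) − x/ln(x)) / π(x) ≈ 11.72%; the approximation is known to undercount slightly (Li(x) is a better estimate).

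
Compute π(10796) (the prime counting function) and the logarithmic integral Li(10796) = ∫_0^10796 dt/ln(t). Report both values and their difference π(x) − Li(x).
π(10796) = 1314;  Li(10796) ≈ 1332.20;  π(x) − Li(x) ≈ -18.20.

Direct count of primes ≤ 10796 gives π(10796) = 1314. Numerical evaluation of the logarithmic integral gives Li(10796) ≈ 1332.20. The difference π(x) − Li(x) ≈ -18.20 is typically negative for small/moderate x (Li(x) overestimates), though Littlewood's theorem shows this sign changes infinitely often.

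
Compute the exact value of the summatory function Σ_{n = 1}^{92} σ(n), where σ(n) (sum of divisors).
Σ_{n ≤ 92} σ(n) = 7013

Compute σ(n) for each 1 ≤ n ≤ 92: σ(1) = 1, σ(2) = 3, σ(3) = 4, σ(4) = 7, σ(5) = 6, σ(6) = 12, σ(7) = 8, σ(8) = 15, σ(9) = 13, σ(10) = 18, σ(11) = 12, σ(12) = 28, σ(13) = 14, σ(14) = 24, σ(15) = 24, σ(16) = 31, σ(17) = 18, σ(18) = 39, σ(19) = 20, σ(20) = 42, σ(21) = 32, σ(22) = 36, σ(23) = 24, σ(24) = 60, σ(25) = 31, σ(26) = 42, σ(27) = 40, σ(28) = 56, σ(29) = 30, σ(30) = 72, σ(31) = 32, σ(32) = 63, σ(33) = 48, σ(34) = 54, σ(35) = 48, σ(36) = 91, σ(37) = 38, σ(38) = 60, σ(39) = 56, σ(40) = 90, σ(41) = 42, σ(42) = 96, σ(43) = 44, σ(44) = 84, σ(45) = 78, σ(46) = 72, σ(47) = 48, σ(48) = 124, σ(49) = 57, σ(50) = 93, σ(51) = 72, σ(52) = 98, σ(53) = 54, σ(54) = 120, σ(55) = 72, σ(56) = 120, σ(57) = 80, σ(58) = 90, σ(59) = 60, σ(60) = 168, σ(61) = 62, σ(62) = 96, σ(63) = 104, σ(64) = 127, σ(65) = 84, σ(66) = 144, σ(67) = 68, σ(68) = 126, σ(69) = 96, σ(70) = 144, σ(71) = 72, σ(72) = 195, σ(73) = 74, σ(74) = 114, σ(75) = 124, σ(76) = 140, σ(77) = 96, σ(78) = 168, σ(79) = 80, σ(80) = 186, σ(81) = 121, σ(82) = 126, σ(83) = 84, σ(84) = 224, σ(85) = 108, σ(86) = 132, σ(87) = 120, σ(88) = 180, σ(89) = 90, σ(90) = 234, σ(91) = 112, σ(92) = 168. Summing all 92 values: 7013. (Average order: Σ_{n ≤ x} σ(n) ~ (π²/12) x². For x = 92, (π²/12)·92² ≈ 6961.36.)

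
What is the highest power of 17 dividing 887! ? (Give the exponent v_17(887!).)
v_17(887!) = 55

Legendre's formula: v_p(n!) = Σ_{k ≥ 1} ⌊n / p^k⌋. For p = 17, n = 887, the terms are:
  ⌊887/17^1⌋ = ⌊887/17⌋ = 52
  ⌊887/17^2⌋ = ⌊887/289⌋ = 3
(the next term ⌊887/17^3⌋ = 0, terminating the sum). Summing: v_17(887!) = 52 + 3 = 55.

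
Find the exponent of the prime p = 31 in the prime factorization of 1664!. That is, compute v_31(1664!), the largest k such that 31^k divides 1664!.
v_31(1664!) = 54

Legendre's formula: v_p(n!) = Σ_{k ≥ 1} ⌊n / p^k⌋. For p = 31, n = 1664, the terms are:
  ⌊1664/31^1⌋ = ⌊1664/31⌋ = 53
  ⌊1664/31^2⌋ = ⌊1664/961⌋ = 1
(the next term ⌊1664/31^3⌋ = 0, terminating the sum). Summing: v_31(1664!) = 53 + 1 = 54.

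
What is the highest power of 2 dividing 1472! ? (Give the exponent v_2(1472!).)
v_2(1472!) = 1468

Legendre's formula: v_p(n!) = Σ_{k ≥ 1} ⌊n / p^k⌋. For p = 2, n = 1472, the terms are:
  ⌊1472/2^1⌋ = ⌊1472/2⌋ = 736
  ⌊1472/2^2⌋ = ⌊1472/4⌋ = 368
  ⌊1472/2^3⌋ = ⌊1472/8⌋ = 184
  ⌊1472/2^4⌋ = ⌊1472/16⌋ = 92
  ⌊1472/2^5⌋ = ⌊1472/32⌋ = 46
  ⌊1472/2^6⌋ = ⌊1472/64⌋ = 23
  ⌊1472/2^7⌋ = ⌊1472/128⌋ = 11
  ⌊1472/2^8⌋ = ⌊1472/256⌋ = 5
  ⌊1472/2^9⌋ = ⌊1472/512⌋ = 2
  ⌊1472/2^10⌋ = ⌊1472/1024⌋ = 1
(the next term ⌊1472/2^11⌋ = 0, terminating the sum). Summing: v_2(1472!) = 736 + 368 + 184 + 92 + 46 + 23 + 11 + 5 + 2 + 1 = 1468.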